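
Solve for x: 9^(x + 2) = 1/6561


Express both sides with the same base.
1/6561 = 9^(-4)
Since the bases match, equate exponents: x + 2 = -4
So x = -4 - (2) = -6

x = -6


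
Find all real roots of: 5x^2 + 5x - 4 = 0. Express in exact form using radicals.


Using the quadratic formula: x = (-b ± sqrt(b^2 - 4ac)) / (2a)
Here a = 5, b = 5, c = -4
Discriminant = b^2 - 4ac = 5^2 - 4(5)(-4) = 25 + 80 = 105
Since discriminant = 105 > 0, there are two real roots.
x = (-5 ± sqrt(105)) / 10
Numerically: x ≈ 0.5247 or x ≈ -1.5247

x = (-5 + sqrt(105)) / 10 or x = (-5 - sqrt(105)) / 10


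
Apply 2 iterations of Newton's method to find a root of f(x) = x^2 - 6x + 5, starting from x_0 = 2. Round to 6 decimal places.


Newton's method: x_(n+1) = x_n - f(x_n)/f'(x_n)
f(x) = x^2 - 6x + 5
f'(x) = 2x - 6

Iteration 1:
  f(2.000000) = -3.000000
  f'(2.000000) = -2.000000
  x_1 = 2.000000 - (-3.000000)/(-2.000000) = 0.500000

Iteration 2:
  f(0.500000) = 2.250000
  f'(0.500000) = -5.000000
  x_2 = 0.500000 - (2.250000)/(-5.000000) = 0.950000

x_2 = 0.950000


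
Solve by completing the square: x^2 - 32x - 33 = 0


Start: x^2 - 32x - 33 = 0
Move constant: x^2 - 32x = 33
Half of -32 is -16, squared is 256
Add 256 to both sides: x^2 - 32x + 256 = 289
(x - 16)^2 = 289
x - 16 = ±17
x = 16 + 17 = 33 or x = 16 - 17 = -1

x = -1, x = 33


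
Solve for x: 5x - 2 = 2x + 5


Starting with: 5x - 2 = 2x + 5
Move all x terms to left: (5 - 2)x = 5 + 2
Simplify: 3x = 7
Divide both sides by 3: x = 7/3

x = 7/3


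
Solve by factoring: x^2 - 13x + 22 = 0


We need two numbers that multiply to 22 and add to -13.
Those numbers are -2 and -11 (since (-2) * (-11) = 22 and (-2) + (-11) = -13).
So x^2 - 13x + 22 = (x - 2)(x - 11) = 0
Setting each factor to zero: x = 2 or x = 11

x = 2, x = 11


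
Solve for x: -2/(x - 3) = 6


Multiply both sides by (x - 3): -2 = 6(x - 3)
Distribute: -2 = 6x - 18
6x = -2 + 18 = 16
x = 8/3

x = 8/3


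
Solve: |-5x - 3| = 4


An absolute value equation |expr| = 4 gives two cases:
Case 1: -5x - 3 = 4
  -5x = 7, so x = -7/5
Case 2: -5x - 3 = -4
  -5x = -1, so x = 1/5

x = -7/5, x = 1/5


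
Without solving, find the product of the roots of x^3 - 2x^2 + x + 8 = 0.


By Vieta's formulas for x^3 + bx^2 + cx + d = 0:
  r1 + r2 + r3 = -b/a = 2
  r1*r2 + r1*r3 + r2*r3 = c/a = 1
  r1*r2*r3 = -d/a = -8


Product = -8


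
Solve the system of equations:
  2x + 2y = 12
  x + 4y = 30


Using Cramer's rule:
Determinant D = (2)(4) - (1)(2) = 8 - 2 = 6
Dx = (12)(4) - (30)(2) = 48 - 60 = -12
Dy = (2)(30) - (1)(12) = 60 - 12 = 48
x = Dx/D = -12/6 = -2
y = Dy/D = 48/6 = 8

x = -2, y = 8


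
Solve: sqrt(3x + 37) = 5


Square both sides: 3x + 37 = 5^2 = 25
3x = 25 - 37 = -12
x = -4
Check: sqrt(3*(-4) + 37) = sqrt(25) = 5 ✓

x = -4


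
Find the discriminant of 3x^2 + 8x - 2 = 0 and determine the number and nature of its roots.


For ax^2 + bx + c = 0, discriminant D = b^2 - 4ac
Here a = 3, b = 8, c = -2
D = (8)^2 - 4(3)(-2) = 64 + 24 = 88

D = 88 > 0 but not a perfect square
The equation has 2 distinct real irrational roots.

Discriminant = 88, 2 distinct real irrational roots


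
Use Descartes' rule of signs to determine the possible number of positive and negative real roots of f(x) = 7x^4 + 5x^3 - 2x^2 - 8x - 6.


Descartes' rule of signs:

For positive roots, count sign changes in f(x) = 7x^4 + 5x^3 - 2x^2 - 8x - 6:
Signs of coefficients: +, +, -, -, -
Number of sign changes: 1
Possible positive real roots: 1

For negative roots, examine f(-x) = 7x^4 - 5x^3 - 2x^2 + 8x - 6:
Signs of coefficients: +, -, -, +, -
Number of sign changes: 3
Possible negative real roots: 3, 1

Positive roots: 1; Negative roots: 3 or 1


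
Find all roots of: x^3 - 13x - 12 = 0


Let p(x) = x^3 - 13x - 12. By the rational root theorem (leading coefficient 1), any rational root is an integer divisor of 12: try ±1, ±2, ... in turn.
Test x = 1: value = -24 ≠ 0.
Test x = -1: value = 0 ✓, so (x + 1) is a factor.
Synthetic division by (x + 1): bring down 1; 1(-1) + 0 = -1; (-1)(-1) - 13 = -12; (-12)(-1) - 12 = 0 → quotient x^2 - x - 12, remainder 0.
Solve the quadratic x^2 - x - 12 = 0: discriminant = (-1)^2 - 4(1)(-12) = 1 + 48 = 49.
sqrt(49) = 7, so x = (1 ± 7)/2: x = 4 or x = -3.
Collecting all roots found:

x = -3, x = -1, x = 4


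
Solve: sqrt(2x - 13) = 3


Square both sides: 2x - 13 = 3^2 = 9
2x = 9 + 13 = 22
x = 11
Check: sqrt(2*11 - 13) = sqrt(9) = 3 ✓

x = 11


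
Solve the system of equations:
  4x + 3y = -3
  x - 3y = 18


Using Cramer's rule:
Determinant D = (4)(-3) - (1)(3) = -12 - 3 = -15
Dx = (-3)(-3) - (18)(3) = 9 - 54 = -45
Dy = (4)(18) - (1)(-3) = 72 + 3 = 75
x = Dx/D = -45/-15 = 3
y = Dy/D = 75/-15 = -5

x = 3, y = -5


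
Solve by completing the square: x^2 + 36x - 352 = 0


Start: x^2 + 36x - 352 = 0
Move constant: x^2 + 36x = 352
Half of 36 is 18, squared is 324
Add 324 to both sides: x^2 + 36x + 324 = 676
(x + 18)^2 = 676
x + 18 = ±26
x = -18 + 26 = 8 or x = -18 - 26 = -44

x = -44, x = 8


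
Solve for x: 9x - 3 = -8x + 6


Starting with: 9x - 3 = -8x + 6
Move all x terms to left: (9 + 8)x = 6 + 3
Simplify: 17x = 9
Divide both sides by 17: x = 9/17

x = 9/17


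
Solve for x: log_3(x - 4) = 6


Convert to exponential form: x - 4 = 3^6 = 729
x = 729 + 4 = 733
Check: log_3(733 - 4) = log_3(729) = log_3(729) = 6 ✓

x = 733


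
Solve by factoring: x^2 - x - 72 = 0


We need two numbers that multiply to -72 and add to -1.
Those numbers are -9 and 8 (since (-9) * 8 = -72 and (-9) + 8 = -1).
So x^2 - x - 72 = (x - 9)(x + 8) = 0
Setting each factor to zero: x = 9 or x = -8

x = -8, x = 9


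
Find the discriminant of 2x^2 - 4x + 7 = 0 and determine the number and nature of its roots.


For ax^2 + bx + c = 0, discriminant D = b^2 - 4ac
Here a = 2, b = -4, c = 7
D = (-4)^2 - 4(2)(7) = 16 - 56 = -40

D = -40 < 0
The equation has no real roots (2 complex conjugate roots).

Discriminant = -40, no real roots (2 complex conjugate roots)


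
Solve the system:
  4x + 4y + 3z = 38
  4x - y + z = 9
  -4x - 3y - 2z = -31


Using Cramer's rule. Expand each determinant along the first row.
D  = 4*[(-1)*(-2) - 1*(-3)] - 4*[4*(-2) - 1*(-4)] + 3*[4*(-3) - (-1)*(-4)]
  = 4*(5) - 4*(-4) + 3*(-16) = -12
Dx = 38*[(-1)*(-2) - 1*(-3)] - 4*[9*(-2) - 1*(-31)] + 3*[9*(-3) - (-1)*(-31)]
  = 38*(5) - 4*(13) + 3*(-58) = -36
Dy = 4*[9*(-2) - 1*(-31)] - 38*[4*(-2) - 1*(-4)] + 3*[4*(-31) - 9*(-4)]
  = 4*(13) - 38*(-4) + 3*(-88) = -60
Dz = 4*[(-1)*(-31) - 9*(-3)] - 4*[4*(-31) - 9*(-4)] + 38*[4*(-3) - (-1)*(-4)]
  = 4*(58) - 4*(-88) + 38*(-16) = -24
x = Dx/D = -36/-12 = 3, y = Dy/D = -60/-12 = 5, z = Dz/D = -24/-12 = 2
Check eq1: (4)(3) + (4)(5) + (3)(2) = 38 = 38 ✓
Check eq2: (4)(3) + (-1)(5) + (1)(2) = 9 = 9 ✓
Check eq3: (-4)(3) + (-3)(5) + (-2)(2) = -31 = -31 ✓

x = 3, y = 5, z = 2


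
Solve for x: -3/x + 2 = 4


Subtract 2 from both sides: -3/x = 2
Multiply both sides by x: -3 = 2 * x
Divide by 2: x = -3/2

x = -3/2


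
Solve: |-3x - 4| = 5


An absolute value equation |expr| = 5 gives two cases:
Case 1: -3x - 4 = 5
  -3x = 9, so x = -3
Case 2: -3x - 4 = -5
  -3x = -1, so x = 1/3

x = -3, x = 1/3


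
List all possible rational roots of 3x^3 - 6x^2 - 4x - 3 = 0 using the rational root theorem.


Rational root theorem: possible roots are ±p/q where:
  p divides the constant term (-3): p ∈ {1, 3}
  q divides the leading coefficient (3): q ∈ {1, 3}

All possible rational roots: -3, -1, -1/3, 1/3, 1, 3

-3, -1, -1/3, 1/3, 1, 3


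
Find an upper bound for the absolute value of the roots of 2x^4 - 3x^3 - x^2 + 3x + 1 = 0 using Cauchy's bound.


Cauchy's bound: all roots r satisfy |r| <= 1 + max(|a_i/a_n|) for i = 0,...,n-1
where a_n is the leading coefficient.

Coefficients: [2, -3, -1, 3, 1]
Leading coefficient a_n = 2
Ratios |a_i/a_n|: 3/2, 1/2, 3/2, 1/2
Maximum ratio: 3/2
Cauchy's bound: |r| <= 1 + 3/2 = 5/2

Upper bound = 5/2


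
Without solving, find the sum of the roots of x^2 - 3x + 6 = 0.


By Vieta's formulas for ax^2 + bx + c = 0:
  Sum of roots = -b/a
  Product of roots = c/a

Here a = 1, b = -3, c = 6
Sum = -(-3)/1 = 3
Product = 6/1 = 6

Sum = 3


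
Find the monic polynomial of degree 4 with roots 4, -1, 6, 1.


A monic polynomial with roots 4, -1, 6, 1 is:
p(x) = (x - 4)(x + 1)(x - 6)(x - 1)
After multiplying by (x - 4): x - 4
After multiplying by (x + 1): x^2 - 3x - 4
After multiplying by (x - 6): x^3 - 9x^2 + 14x + 24
After multiplying by (x - 1): x^4 - 10x^3 + 23x^2 + 10x - 24

x^4 - 10x^3 + 23x^2 + 10x - 24


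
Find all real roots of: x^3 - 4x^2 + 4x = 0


The constant term is 0, so x = 0 is a root. Factor out x:
  x(x^2 - 4x + 4) = 0
Solve the quadratic x^2 - 4x + 4 = 0: discriminant = (-4)^2 - 4(1)(4) = 16 - 16 = 0.
Discriminant = 0, so a double root: x = 4/2 = 2.

x = 0, x = 2 (multiplicity 2)


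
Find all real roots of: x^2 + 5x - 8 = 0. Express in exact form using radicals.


Using the quadratic formula: x = (-b ± sqrt(b^2 - 4ac)) / (2a)
Here a = 1, b = 5, c = -8
Discriminant = b^2 - 4ac = 5^2 - 4(1)(-8) = 25 + 32 = 57
Since discriminant = 57 > 0, there are two real roots.
x = (-5 ± sqrt(57)) / 2
Numerically: x ≈ 1.2749 or x ≈ -6.2749

x = (-5 + sqrt(57)) / 2 or x = (-5 - sqrt(57)) / 2


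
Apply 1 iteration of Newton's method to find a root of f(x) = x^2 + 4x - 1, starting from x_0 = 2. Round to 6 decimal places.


Newton's method: x_(n+1) = x_n - f(x_n)/f'(x_n)
f(x) = x^2 + 4x - 1
f'(x) = 2x + 4

Iteration 1:
  f(2.000000) = 11.000000
  f'(2.000000) = 8.000000
  x_1 = 2.000000 - (11.000000)/(8.000000) = 0.625000

x_1 = 0.625000


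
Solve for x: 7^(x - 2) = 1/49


Express both sides with the same base.
1/49 = 7^(-2)
Since the bases match, equate exponents: x - 2 = -2
So x = -2 - (-2) = 0

x = 0


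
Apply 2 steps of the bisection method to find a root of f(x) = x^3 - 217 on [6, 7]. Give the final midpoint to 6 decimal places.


f(x) = x^3 - 217
f(6) = -1 < 0
f(7) = 126 > 0

Step 1: midpoint = (6.000000 + 7.000000)/2 = 6.500000
  f(6.500000) = 57.625000
  f(mid) > 0, so root is in [6.000000, 6.500000]

Step 2: midpoint = (6.000000 + 6.500000)/2 = 6.250000
  f(6.250000) = 27.140625
  f(mid) > 0, so root is in [6.000000, 6.250000]

midpoint = 6.250000


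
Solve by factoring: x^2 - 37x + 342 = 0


We need two numbers that multiply to 342 and add to -37.
Those numbers are -18 and -19 (since (-18) * (-19) = 342 and (-18) + (-19) = -37).
So x^2 - 37x + 342 = (x - 18)(x - 19) = 0
Setting each factor to zero: x = 18 or x = 19

x = 18, x = 19


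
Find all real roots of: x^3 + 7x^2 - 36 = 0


Let p(x) = x^3 + 7x^2 - 36. By the rational root theorem (leading coefficient 1), any rational root is an integer divisor of 36: try ±1, ±2, ... in turn.
Test x = 1: value = -28 ≠ 0.
Test x = -1: value = -30 ≠ 0.
Test x = 2: value = 0 ✓, so (x - 2) is a factor.
Synthetic division by (x - 2): bring down 1; 1(2) + 7 = 9; 9(2) + 0 = 18; 18(2) - 36 = 0 → quotient x^2 + 9x + 18, remainder 0.
Solve the quadratic x^2 + 9x + 18 = 0: discriminant = 9^2 - 4(1)(18) = 81 - 72 = 9.
sqrt(9) = 3, so x = (-9 ± 3)/2: x = -3 or x = -6.

x = -6, x = -3, x = 2


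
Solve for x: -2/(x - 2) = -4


Multiply both sides by (x - 2): -2 = -4(x - 2)
Distribute: -2 = -4x + 8
-4x = -2 - 8 = -10
x = 5/2

x = 5/2


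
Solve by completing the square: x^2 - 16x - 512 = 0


Start: x^2 - 16x - 512 = 0
Move constant: x^2 - 16x = 512
Half of -16 is -8, squared is 64
Add 64 to both sides: x^2 - 16x + 64 = 576
(x - 8)^2 = 576
x - 8 = ±24
x = 8 + 24 = 32 or x = 8 - 24 = -16

x = -16, x = 32


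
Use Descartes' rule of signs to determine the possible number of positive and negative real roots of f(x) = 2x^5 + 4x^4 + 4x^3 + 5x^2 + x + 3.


Descartes' rule of signs:

For positive roots, count sign changes in f(x) = 2x^5 + 4x^4 + 4x^3 + 5x^2 + x + 3:
Signs of coefficients: +, +, +, +, +, +
Number of sign changes: 0
Possible positive real roots: 0

For negative roots, examine f(-x) = -2x^5 + 4x^4 - 4x^3 + 5x^2 - x + 3:
Signs of coefficients: -, +, -, +, -, +
Number of sign changes: 5
Possible negative real roots: 5, 3, 1

Positive roots: 0; Negative roots: 5 or 3 or 1


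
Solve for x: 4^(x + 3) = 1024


Express both sides with the same base.
1024 = 4^5
Since the bases match, equate exponents: x + 3 = 5
So x = 5 - (3) = 2

x = 2


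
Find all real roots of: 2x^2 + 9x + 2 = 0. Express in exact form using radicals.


Using the quadratic formula: x = (-b ± sqrt(b^2 - 4ac)) / (2a)
Here a = 2, b = 9, c = 2
Discriminant = b^2 - 4ac = 9^2 - 4(2)(2) = 81 - 16 = 65
Since discriminant = 65 > 0, there are two real roots.
x = (-9 ± sqrt(65)) / 4
Numerically: x ≈ -0.2344 or x ≈ -4.2656

x = (-9 + sqrt(65)) / 4 or x = (-9 - sqrt(65)) / 4


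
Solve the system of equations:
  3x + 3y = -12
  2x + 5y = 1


Using Cramer's rule:
Determinant D = (3)(5) - (2)(3) = 15 - 6 = 9
Dx = (-12)(5) - (1)(3) = -60 - 3 = -63
Dy = (3)(1) - (2)(-12) = 3 + 24 = 27
x = Dx/D = -63/9 = -7
y = Dy/D = 27/9 = 3

x = -7, y = 3


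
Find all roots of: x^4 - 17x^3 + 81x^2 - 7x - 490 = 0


Let p(x) = x^4 - 17x^3 + 81x^2 - 7x - 490. By the rational root theorem (leading coefficient 1), any rational root is an integer divisor of 490: try ±1, ±2, ... in turn.
Test x = 1: value = -432 ≠ 0.
Test x = -1: value = -384 ≠ 0.
Test x = 2: value = -300 ≠ 0.
Test x = -2: value = 0 ✓, so (x + 2) is a factor.
Synthetic division by (x + 2): bring down 1; 1(-2) - 17 = -19; (-19)(-2) + 81 = 119; 119(-2) - 7 = -245; (-245)(-2) - 490 = 0 → quotient x^3 - 19x^2 + 119x - 245, remainder 0.
Continue with the quotient x^3 - 19x^2 + 119x - 245 (candidates must divide 245).
Test x = 5: value = 0 ✓, so (x - 5) is a factor.
Synthetic division by (x - 5): bring down 1; 1(5) - 19 = -14; (-14)(5) + 119 = 49; 49(5) - 245 = 0 → quotient x^2 - 14x + 49, remainder 0.
Solve the quadratic x^2 - 14x + 49 = 0: discriminant = (-14)^2 - 4(1)(49) = 196 - 196 = 0.
Discriminant = 0, so a double root: x = 14/2 = 7.
Collecting all roots found:

x = -2, x = 5, x = 7 (multiplicity 2)


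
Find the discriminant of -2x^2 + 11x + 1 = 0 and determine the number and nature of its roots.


For ax^2 + bx + c = 0, discriminant D = b^2 - 4ac
Here a = -2, b = 11, c = 1
D = (11)^2 - 4(-2)(1) = 121 + 8 = 129

D = 129 > 0 but not a perfect square
The equation has 2 distinct real irrational roots.

Discriminant = 129, 2 distinct real irrational roots


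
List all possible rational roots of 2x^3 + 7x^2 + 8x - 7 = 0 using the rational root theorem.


Rational root theorem: possible roots are ±p/q where:
  p divides the constant term (-7): p ∈ {1, 7}
  q divides the leading coefficient (2): q ∈ {1, 2}

All possible rational roots: -7, -7/2, -1, -1/2, 1/2, 1, 7/2, 7

-7, -7/2, -1, -1/2, 1/2, 1, 7/2, 7


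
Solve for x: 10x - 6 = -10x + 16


Starting with: 10x - 6 = -10x + 16
Move all x terms to left: (10 + 10)x = 16 + 6
Simplify: 20x = 22
Divide both sides by 20: x = 11/10

x = 11/10


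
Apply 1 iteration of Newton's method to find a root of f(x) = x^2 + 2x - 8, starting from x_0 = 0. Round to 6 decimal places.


Newton's method: x_(n+1) = x_n - f(x_n)/f'(x_n)
f(x) = x^2 + 2x - 8
f'(x) = 2x + 2

Iteration 1:
  f(0.000000) = -8.000000
  f'(0.000000) = 2.000000
  x_1 = 0.000000 - (-8.000000)/(2.000000) = 4.000000

x_1 = 4.000000


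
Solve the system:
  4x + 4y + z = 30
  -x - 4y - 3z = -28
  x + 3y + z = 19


Using Cramer's rule. Expand each determinant along the first row.
D  = 4*[(-4)*1 - (-3)*3] - 4*[(-1)*1 - (-3)*1] + 1*[(-1)*3 - (-4)*1]
  = 4*(5) - 4*(2) + 1*(1) = 13
Dx = 30*[(-4)*1 - (-3)*3] - 4*[(-28)*1 - (-3)*19] + 1*[(-28)*3 - (-4)*19]
  = 30*(5) - 4*(29) + 1*(-8) = 26
Dy = 4*[(-28)*1 - (-3)*19] - 30*[(-1)*1 - (-3)*1] + 1*[(-1)*19 - (-28)*1]
  = 4*(29) - 30*(2) + 1*(9) = 65
Dz = 4*[(-4)*19 - (-28)*3] - 4*[(-1)*19 - (-28)*1] + 30*[(-1)*3 - (-4)*1]
  = 4*(8) - 4*(9) + 30*(1) = 26
x = Dx/D = 26/13 = 2, y = Dy/D = 65/13 = 5, z = Dz/D = 26/13 = 2
Check eq1: (4)(2) + (4)(5) + (1)(2) = 30 = 30 ✓
Check eq2: (-1)(2) + (-4)(5) + (-3)(2) = -28 = -28 ✓
Check eq3: (1)(2) + (3)(5) + (1)(2) = 19 = 19 ✓

x = 2, y = 5, z = 2


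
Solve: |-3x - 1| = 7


An absolute value equation |expr| = 7 gives two cases:
Case 1: -3x - 1 = 7
  -3x = 8, so x = -8/3
Case 2: -3x - 1 = -7
  -3x = -6, so x = 2

x = -8/3, x = 2


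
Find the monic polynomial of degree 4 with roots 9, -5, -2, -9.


A monic polynomial with roots 9, -5, -2, -9 is:
p(x) = (x - 9)(x + 5)(x + 2)(x + 9)
After multiplying by (x - 9): x - 9
After multiplying by (x + 5): x^2 - 4x - 45
After multiplying by (x + 2): x^3 - 2x^2 - 53x - 90
After multiplying by (x + 9): x^4 + 7x^3 - 71x^2 - 567x - 810

x^4 + 7x^3 - 71x^2 - 567x - 810


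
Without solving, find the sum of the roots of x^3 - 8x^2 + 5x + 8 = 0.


By Vieta's formulas for x^3 + bx^2 + cx + d = 0:
  r1 + r2 + r3 = -b/a = 8
  r1*r2 + r1*r3 + r2*r3 = c/a = 5
  r1*r2*r3 = -d/a = -8


Sum = 8


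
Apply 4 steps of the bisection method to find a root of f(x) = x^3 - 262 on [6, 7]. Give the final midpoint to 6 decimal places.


f(x) = x^3 - 262
f(6) = -46 < 0
f(7) = 81 > 0

Step 1: midpoint = (6.000000 + 7.000000)/2 = 6.500000
  f(6.500000) = 12.625000
  f(mid) > 0, so root is in [6.000000, 6.500000]

Step 2: midpoint = (6.000000 + 6.500000)/2 = 6.250000
  f(6.250000) = -17.859375
  f(mid) < 0, so root is in [6.250000, 6.500000]

Step 3: midpoint = (6.250000 + 6.500000)/2 = 6.375000
  f(6.375000) = -2.916016
  f(mid) < 0, so root is in [6.375000, 6.500000]

Step 4: midpoint = (6.375000 + 6.500000)/2 = 6.437500
  f(6.437500) = 4.779053
  f(mid) > 0, so root is in [6.375000, 6.437500]

midpoint = 6.437500


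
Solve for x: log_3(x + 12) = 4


Convert to exponential form: x + 12 = 3^4 = 81
x = 81 - 12 = 69
Check: log_3(69 + 12) = log_3(81) = log_3(81) = 4 ✓

x = 69


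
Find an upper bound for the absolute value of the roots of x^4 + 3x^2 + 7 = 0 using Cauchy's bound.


Cauchy's bound: all roots r satisfy |r| <= 1 + max(|a_i/a_n|) for i = 0,...,n-1
where a_n is the leading coefficient.

Coefficients: [1, 0, 3, 0, 7]
Leading coefficient a_n = 1
Ratios |a_i/a_n|: 0, 3, 0, 7
Maximum ratio: 7
Cauchy's bound: |r| <= 1 + 7 = 8

Upper bound = 8


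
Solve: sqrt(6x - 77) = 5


Square both sides: 6x - 77 = 5^2 = 25
6x = 25 + 77 = 102
x = 17
Check: sqrt(6*17 - 77) = sqrt(25) = 5 ✓

x = 17


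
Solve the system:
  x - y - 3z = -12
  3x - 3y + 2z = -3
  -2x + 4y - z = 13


Using Cramer's rule. Expand each determinant along the first row.
D  = 1*[(-3)*(-1) - 2*4] - (-1)*[3*(-1) - 2*(-2)] + (-3)*[3*4 - (-3)*(-2)]
  = 1*(-5) - (-1)*(1) + (-3)*(6) = -22
Dx = (-12)*[(-3)*(-1) - 2*4] - (-1)*[(-3)*(-1) - 2*13] + (-3)*[(-3)*4 - (-3)*13]
  = (-12)*(-5) - (-1)*(-23) + (-3)*(27) = -44
Dy = 1*[(-3)*(-1) - 2*13] - (-12)*[3*(-1) - 2*(-2)] + (-3)*[3*13 - (-3)*(-2)]
  = 1*(-23) - (-12)*(1) + (-3)*(33) = -110
Dz = 1*[(-3)*13 - (-3)*4] - (-1)*[3*13 - (-3)*(-2)] + (-12)*[3*4 - (-3)*(-2)]
  = 1*(-27) - (-1)*(33) + (-12)*(6) = -66
x = Dx/D = -44/-22 = 2, y = Dy/D = -110/-22 = 5, z = Dz/D = -66/-22 = 3
Check eq1: (1)(2) + (-1)(5) + (-3)(3) = -12 = -12 ✓
Check eq2: (3)(2) + (-3)(5) + (2)(3) = -3 = -3 ✓
Check eq3: (-2)(2) + (4)(5) + (-1)(3) = 13 = 13 ✓

x = 2, y = 5, z = 3


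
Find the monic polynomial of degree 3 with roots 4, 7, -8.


A monic polynomial with roots 4, 7, -8 is:
p(x) = (x - 4)(x - 7)(x + 8)
After multiplying by (x - 4): x - 4
After multiplying by (x - 7): x^2 - 11x + 28
After multiplying by (x + 8): x^3 - 3x^2 - 60x + 224

x^3 - 3x^2 - 60x + 224


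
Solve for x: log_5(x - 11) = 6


Convert to exponential form: x - 11 = 5^6 = 15625
x = 15625 + 11 = 15636
Check: log_5(15636 - 11) = log_5(15625) = log_5(15625) = 6 ✓

x = 15636


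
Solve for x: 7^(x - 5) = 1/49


Express both sides with the same base.
1/49 = 7^(-2)
Since the bases match, equate exponents: x - 5 = -2
So x = -2 - (-5) = 3

x = 3


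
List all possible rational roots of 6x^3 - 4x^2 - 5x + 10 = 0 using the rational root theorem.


Rational root theorem: possible roots are ±p/q where:
  p divides the constant term (10): p ∈ {1, 2, 5, 10}
  q divides the leading coefficient (6): q ∈ {1, 2, 3, 6}

All possible rational roots: -10, -5, -10/3, -5/2, -2, -5/3, -1, -5/6, -2/3, -1/2, -1/3, -1/6, 1/6, 1/3, 1/2, 2/3, 5/6, 1, 5/3, 2, 5/2, 10/3, 5, 10

-10, -5, -10/3, -5/2, -2, -5/3, -1, -5/6, -2/3, -1/2, -1/3, -1/6, 1/6, 1/3, 1/2, 2/3, 5/6, 1, 5/3, 2, 5/2, 10/3, 5, 10


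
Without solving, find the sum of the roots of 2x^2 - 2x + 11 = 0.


By Vieta's formulas for ax^2 + bx + c = 0:
  Sum of roots = -b/a
  Product of roots = c/a

Here a = 2, b = -2, c = 11
Sum = -(-2)/2 = 1
Product = 11/2 = 11/2

Sum = 1


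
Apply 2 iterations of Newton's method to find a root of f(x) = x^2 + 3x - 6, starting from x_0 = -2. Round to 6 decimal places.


Newton's method: x_(n+1) = x_n - f(x_n)/f'(x_n)
f(x) = x^2 + 3x - 6
f'(x) = 2x + 3

Iteration 1:
  f(-2.000000) = -8.000000
  f'(-2.000000) = -1.000000
  x_1 = -2.000000 - (-8.000000)/(-1.000000) = -10.000000

Iteration 2:
  f(-10.000000) = 64.000000
  f'(-10.000000) = -17.000000
  x_2 = -10.000000 - (64.000000)/(-17.000000) = -6.235294

x_2 = -6.235294


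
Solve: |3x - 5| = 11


An absolute value equation |expr| = 11 gives two cases:
Case 1: 3x - 5 = 11
  3x = 16, so x = 16/3
Case 2: 3x - 5 = -11
  3x = -6, so x = -2

x = -2, x = 16/3


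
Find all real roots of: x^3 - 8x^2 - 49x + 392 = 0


Let p(x) = x^3 - 8x^2 - 49x + 392. By the rational root theorem (leading coefficient 1), any rational root is an integer divisor of 392: try ±1, ±2, ... in turn.
Test x = 1: value = 336 ≠ 0.
Test x = -1: value = 432 ≠ 0.
Test x = 2: value = 270 ≠ 0.
Test x = -2: value = 450 ≠ 0.
Test x = 4: value = 132 ≠ 0.
Test x = -4: value = 396 ≠ 0.
Test x = 7: value = 0 ✓, so (x - 7) is a factor.
Synthetic division by (x - 7): bring down 1; 1(7) - 8 = -1; (-1)(7) - 49 = -56; (-56)(7) + 392 = 0 → quotient x^2 - x - 56, remainder 0.
Solve the quadratic x^2 - x - 56 = 0: discriminant = (-1)^2 - 4(1)(-56) = 1 + 224 = 225.
sqrt(225) = 15, so x = (1 ± 15)/2: x = 8 or x = -7.

x = -7, x = 7, x = 8


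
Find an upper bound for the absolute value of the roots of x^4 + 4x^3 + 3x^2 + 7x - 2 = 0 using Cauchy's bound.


Cauchy's bound: all roots r satisfy |r| <= 1 + max(|a_i/a_n|) for i = 0,...,n-1
where a_n is the leading coefficient.

Coefficients: [1, 4, 3, 7, -2]
Leading coefficient a_n = 1
Ratios |a_i/a_n|: 4, 3, 7, 2
Maximum ratio: 7
Cauchy's bound: |r| <= 1 + 7 = 8

Upper bound = 8


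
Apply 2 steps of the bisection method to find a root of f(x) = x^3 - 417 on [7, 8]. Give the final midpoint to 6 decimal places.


f(x) = x^3 - 417
f(7) = -74 < 0
f(8) = 95 > 0

Step 1: midpoint = (7.000000 + 8.000000)/2 = 7.500000
  f(7.500000) = 4.875000
  f(mid) > 0, so root is in [7.000000, 7.500000]

Step 2: midpoint = (7.000000 + 7.500000)/2 = 7.250000
  f(7.250000) = -35.921875
  f(mid) < 0, so root is in [7.250000, 7.500000]

midpoint = 7.250000


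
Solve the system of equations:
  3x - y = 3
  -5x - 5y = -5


Using Cramer's rule:
Determinant D = (3)(-5) - (-5)(-1) = -15 - 5 = -20
Dx = (3)(-5) - (-5)(-1) = -15 - 5 = -20
Dy = (3)(-5) - (-5)(3) = -15 + 15 = 0
x = Dx/D = -20/-20 = 1
y = Dy/D = 0/-20 = 0

x = 1, y = 0


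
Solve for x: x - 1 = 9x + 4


Starting with: x - 1 = 9x + 4
Move all x terms to left: (1 - 9)x = 4 + 1
Simplify: -8x = 5
Divide both sides by -8: x = -5/8

x = -5/8


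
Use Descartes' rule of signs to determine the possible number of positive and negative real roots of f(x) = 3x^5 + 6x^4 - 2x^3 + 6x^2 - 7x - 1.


Descartes' rule of signs:

For positive roots, count sign changes in f(x) = 3x^5 + 6x^4 - 2x^3 + 6x^2 - 7x - 1:
Signs of coefficients: +, +, -, +, -, -
Number of sign changes: 3
Possible positive real roots: 3, 1

For negative roots, examine f(-x) = -3x^5 + 6x^4 + 2x^3 + 6x^2 + 7x - 1:
Signs of coefficients: -, +, +, +, +, -
Number of sign changes: 2
Possible negative real roots: 2, 0

Positive roots: 3 or 1; Negative roots: 2 or 0


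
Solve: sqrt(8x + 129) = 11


Square both sides: 8x + 129 = 11^2 = 121
8x = 121 - 129 = -8
x = -1
Check: sqrt(8*(-1) + 129) = sqrt(121) = 11 ✓

x = -1


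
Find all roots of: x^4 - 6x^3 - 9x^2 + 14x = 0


The constant term is 0, so x = 0 is a root. Factor out x:
  x^3 - 6x^2 - 9x + 14 = 0
Let p(x) = x^3 - 6x^2 - 9x + 14. By the rational root theorem (leading coefficient 1), any rational root is an integer divisor of 14: try ±1, ±2, ... in turn.
Test x = 1: value = 0 ✓, so (x - 1) is a factor.
Synthetic division by (x - 1): bring down 1; 1(1) - 6 = -5; (-5)(1) - 9 = -14; (-14)(1) + 14 = 0 → quotient x^2 - 5x - 14, remainder 0.
Solve the quadratic x^2 - 5x - 14 = 0: discriminant = (-5)^2 - 4(1)(-14) = 25 + 56 = 81.
sqrt(81) = 9, so x = (5 ± 9)/2: x = 7 or x = -2.
Collecting all roots found:

x = -2, x = 0, x = 1, x = 7


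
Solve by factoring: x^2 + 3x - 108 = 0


We need two numbers that multiply to -108 and add to 3.
Those numbers are 12 and -9 (since 12 * (-9) = -108 and 12 + (-9) = 3).
So x^2 + 3x - 108 = (x + 12)(x - 9) = 0
Setting each factor to zero: x = -12 or x = 9

x = -12, x = 9


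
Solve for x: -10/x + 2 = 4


Subtract 2 from both sides: -10/x = 2
Multiply both sides by x: -10 = 2 * x
Divide by 2: x = -5

x = -5


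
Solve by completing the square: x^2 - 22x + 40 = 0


Start: x^2 - 22x + 40 = 0
Move constant: x^2 - 22x = -40
Half of -22 is -11, squared is 121
Add 121 to both sides: x^2 - 22x + 121 = 81
(x - 11)^2 = 81
x - 11 = ±9
x = 11 + 9 = 20 or x = 11 - 9 = 2

x = 2, x = 20


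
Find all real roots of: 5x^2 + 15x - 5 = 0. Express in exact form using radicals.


Using the quadratic formula: x = (-b ± sqrt(b^2 - 4ac)) / (2a)
Here a = 5, b = 15, c = -5
Discriminant = b^2 - 4ac = 15^2 - 4(5)(-5) = 225 + 100 = 325
Since discriminant = 325 > 0, there are two real roots.
x = (-15 ± 5*sqrt(13)) / 10
Simplifying: x = (-3 ± sqrt(13)) / 2
Numerically: x ≈ 0.3028 or x ≈ -3.3028

x = (-3 + sqrt(13)) / 2 or x = (-3 - sqrt(13)) / 2


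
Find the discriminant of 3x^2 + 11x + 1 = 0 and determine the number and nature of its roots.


For ax^2 + bx + c = 0, discriminant D = b^2 - 4ac
Here a = 3, b = 11, c = 1
D = (11)^2 - 4(3)(1) = 121 - 12 = 109

D = 109 > 0 but not a perfect square
The equation has 2 distinct real irrational roots.

Discriminant = 109, 2 distinct real irrational roots


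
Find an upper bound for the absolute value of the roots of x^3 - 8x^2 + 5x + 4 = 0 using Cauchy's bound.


Cauchy's bound: all roots r satisfy |r| <= 1 + max(|a_i/a_n|) for i = 0,...,n-1
where a_n is the leading coefficient.

Coefficients: [1, -8, 5, 4]
Leading coefficient a_n = 1
Ratios |a_i/a_n|: 8, 5, 4
Maximum ratio: 8
Cauchy's bound: |r| <= 1 + 8 = 9

Upper bound = 9


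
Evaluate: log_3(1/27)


We need the exponent such that 3^? = 1/27
3^(-3) = 1/3^3 = 1/27
Therefore log_3(1/27) = -3

-3


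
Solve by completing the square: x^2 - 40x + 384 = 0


Start: x^2 - 40x + 384 = 0
Move constant: x^2 - 40x = -384
Half of -40 is -20, squared is 400
Add 400 to both sides: x^2 - 40x + 400 = 16
(x - 20)^2 = 16
x - 20 = ±4
x = 20 + 4 = 24 or x = 20 - 4 = 16

x = 16, x = 24


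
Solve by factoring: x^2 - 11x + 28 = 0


We need two numbers that multiply to 28 and add to -11.
Those numbers are -4 and -7 (since (-4) * (-7) = 28 and (-4) + (-7) = -11).
So x^2 - 11x + 28 = (x - 4)(x - 7) = 0
Setting each factor to zero: x = 4 or x = 7

x = 4, x = 7


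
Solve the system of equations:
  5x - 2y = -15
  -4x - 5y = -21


Using Cramer's rule:
Determinant D = (5)(-5) - (-4)(-2) = -25 - 8 = -33
Dx = (-15)(-5) - (-21)(-2) = 75 - 42 = 33
Dy = (5)(-21) - (-4)(-15) = -105 - 60 = -165
x = Dx/D = 33/-33 = -1
y = Dy/D = -165/-33 = 5

x = -1, y = 5


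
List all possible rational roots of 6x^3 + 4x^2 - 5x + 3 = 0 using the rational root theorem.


Rational root theorem: possible roots are ±p/q where:
  p divides the constant term (3): p ∈ {1, 3}
  q divides the leading coefficient (6): q ∈ {1, 2, 3, 6}

All possible rational roots: -3, -3/2, -1, -1/2, -1/3, -1/6, 1/6, 1/3, 1/2, 1, 3/2, 3

-3, -3/2, -1, -1/2, -1/3, -1/6, 1/6, 1/3, 1/2, 1, 3/2, 3


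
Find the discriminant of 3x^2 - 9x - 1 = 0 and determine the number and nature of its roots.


For ax^2 + bx + c = 0, discriminant D = b^2 - 4ac
Here a = 3, b = -9, c = -1
D = (-9)^2 - 4(3)(-1) = 81 + 12 = 93

D = 93 > 0 but not a perfect square
The equation has 2 distinct real irrational roots.

Discriminant = 93, 2 distinct real irrational roots


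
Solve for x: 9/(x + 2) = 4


Multiply both sides by (x + 2): 9 = 4(x + 2)
Distribute: 9 = 4x + 8
4x = 9 - 8 = 1
x = 1/4

x = 1/4


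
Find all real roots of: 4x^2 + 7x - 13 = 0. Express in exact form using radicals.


Using the quadratic formula: x = (-b ± sqrt(b^2 - 4ac)) / (2a)
Here a = 4, b = 7, c = -13
Discriminant = b^2 - 4ac = 7^2 - 4(4)(-13) = 49 + 208 = 257
Since discriminant = 257 > 0, there are two real roots.
x = (-7 ± sqrt(257)) / 8
Numerically: x ≈ 1.1289 or x ≈ -2.8789

x = (-7 + sqrt(257)) / 8 or x = (-7 - sqrt(257)) / 8


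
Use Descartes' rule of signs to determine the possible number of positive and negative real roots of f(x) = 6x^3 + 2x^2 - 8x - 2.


Descartes' rule of signs:

For positive roots, count sign changes in f(x) = 6x^3 + 2x^2 - 8x - 2:
Signs of coefficients: +, +, -, -
Number of sign changes: 1
Possible positive real roots: 1

For negative roots, examine f(-x) = -6x^3 + 2x^2 + 8x - 2:
Signs of coefficients: -, +, +, -
Number of sign changes: 2
Possible negative real roots: 2, 0

Positive roots: 1; Negative roots: 2 or 0


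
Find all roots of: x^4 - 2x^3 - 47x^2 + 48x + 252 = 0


Let p(x) = x^4 - 2x^3 - 47x^2 + 48x + 252. By the rational root theorem (leading coefficient 1), any rational root is an integer divisor of 252: try ±1, ±2, ... in turn.
Test x = 1: value = 252 ≠ 0.
Test x = -1: value = 160 ≠ 0.
Test x = 2: value = 160 ≠ 0.
Test x = -2: value = 0 ✓, so (x + 2) is a factor.
Synthetic division by (x + 2): bring down 1; 1(-2) - 2 = -4; (-4)(-2) - 47 = -39; (-39)(-2) + 48 = 126; 126(-2) + 252 = 0 → quotient x^3 - 4x^2 - 39x + 126, remainder 0.
Continue with the quotient x^3 - 4x^2 - 39x + 126 (candidates must divide 126; re-test x = -2 first in case it repeats).
Test x = -2: value = 180 ≠ 0.
Test x = 3: value = 0 ✓, so (x - 3) is a factor.
Synthetic division by (x - 3): bring down 1; 1(3) - 4 = -1; (-1)(3) - 39 = -42; (-42)(3) + 126 = 0 → quotient x^2 - x - 42, remainder 0.
Solve the quadratic x^2 - x - 42 = 0: discriminant = (-1)^2 - 4(1)(-42) = 1 + 168 = 169.
sqrt(169) = 13, so x = (1 ± 13)/2: x = 7 or x = -6.
Collecting all roots found:

x = -6, x = -2, x = 3, x = 7


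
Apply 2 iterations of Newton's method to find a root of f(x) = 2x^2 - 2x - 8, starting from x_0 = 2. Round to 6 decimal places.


Newton's method: x_(n+1) = x_n - f(x_n)/f'(x_n)
f(x) = 2x^2 - 2x - 8
f'(x) = 4x - 2

Iteration 1:
  f(2.000000) = -4.000000
  f'(2.000000) = 6.000000
  x_1 = 2.000000 - (-4.000000)/(6.000000) = 2.666667

Iteration 2:
  f(2.666667) = 0.888889
  f'(2.666667) = 8.666667
  x_2 = 2.666667 - (0.888889)/(8.666667) = 2.564103

x_2 = 2.564103


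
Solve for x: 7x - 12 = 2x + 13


Starting with: 7x - 12 = 2x + 13
Move all x terms to left: (7 - 2)x = 13 + 12
Simplify: 5x = 25
Divide both sides by 5: x = 5

x = 5


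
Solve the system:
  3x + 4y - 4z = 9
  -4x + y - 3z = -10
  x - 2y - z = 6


Using Cramer's rule. Expand each determinant along the first row.
D  = 3*[1*(-1) - (-3)*(-2)] - 4*[(-4)*(-1) - (-3)*1] + (-4)*[(-4)*(-2) - 1*1]
  = 3*(-7) - 4*(7) + (-4)*(7) = -77
Dx = 9*[1*(-1) - (-3)*(-2)] - 4*[(-10)*(-1) - (-3)*6] + (-4)*[(-10)*(-2) - 1*6]
  = 9*(-7) - 4*(28) + (-4)*(14) = -231
Dy = 3*[(-10)*(-1) - (-3)*6] - 9*[(-4)*(-1) - (-3)*1] + (-4)*[(-4)*6 - (-10)*1]
  = 3*(28) - 9*(7) + (-4)*(-14) = 77
Dz = 3*[1*6 - (-10)*(-2)] - 4*[(-4)*6 - (-10)*1] + 9*[(-4)*(-2) - 1*1]
  = 3*(-14) - 4*(-14) + 9*(7) = 77
x = Dx/D = -231/-77 = 3, y = Dy/D = 77/-77 = -1, z = Dz/D = 77/-77 = -1
Check eq1: (3)(3) + (4)(-1) + (-4)(-1) = 9 = 9 ✓
Check eq2: (-4)(3) + (1)(-1) + (-3)(-1) = -10 = -10 ✓
Check eq3: (1)(3) + (-2)(-1) + (-1)(-1) = 6 = 6 ✓

x = 3, y = -1, z = -1


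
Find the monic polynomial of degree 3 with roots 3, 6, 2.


A monic polynomial with roots 3, 6, 2 is:
p(x) = (x - 3)(x - 6)(x - 2)
After multiplying by (x - 3): x - 3
After multiplying by (x - 6): x^2 - 9x + 18
After multiplying by (x - 2): x^3 - 11x^2 + 36x - 36

x^3 - 11x^2 + 36x - 36


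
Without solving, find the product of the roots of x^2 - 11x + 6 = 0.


By Vieta's formulas for ax^2 + bx + c = 0:
  Sum of roots = -b/a
  Product of roots = c/a

Here a = 1, b = -11, c = 6
Sum = -(-11)/1 = 11
Product = 6/1 = 6

Product = 6


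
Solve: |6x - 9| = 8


An absolute value equation |expr| = 8 gives two cases:
Case 1: 6x - 9 = 8
  6x = 17, so x = 17/6
Case 2: 6x - 9 = -8
  6x = 1, so x = 1/6

x = 1/6, x = 17/6


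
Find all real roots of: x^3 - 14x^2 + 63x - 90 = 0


Let p(x) = x^3 - 14x^2 + 63x - 90. By the rational root theorem (leading coefficient 1), any rational root is an integer divisor of 90: try ±1, ±2, ... in turn.
Test x = 1: value = -40 ≠ 0.
Test x = -1: value = -168 ≠ 0.
Test x = 2: value = -12 ≠ 0.
Test x = -2: value = -280 ≠ 0.
Test x = 3: value = 0 ✓, so (x - 3) is a factor.
Synthetic division by (x - 3): bring down 1; 1(3) - 14 = -11; (-11)(3) + 63 = 30; 30(3) - 90 = 0 → quotient x^2 - 11x + 30, remainder 0.
Solve the quadratic x^2 - 11x + 30 = 0: discriminant = (-11)^2 - 4(1)(30) = 121 - 120 = 1.
sqrt(1) = 1, so x = (11 ± 1)/2: x = 6 or x = 5.

x = 3, x = 5, x = 6


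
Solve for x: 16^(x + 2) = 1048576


Express both sides with the same base.
1048576 = 16^5
Since the bases match, equate exponents: x + 2 = 5
So x = 5 - (2) = 3

x = 3


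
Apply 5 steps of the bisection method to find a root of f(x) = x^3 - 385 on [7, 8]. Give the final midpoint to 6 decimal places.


f(x) = x^3 - 385
f(7) = -42 < 0
f(8) = 127 > 0

Step 1: midpoint = (7.000000 + 8.000000)/2 = 7.500000
  f(7.500000) = 36.875000
  f(mid) > 0, so root is in [7.000000, 7.500000]

Step 2: midpoint = (7.000000 + 7.500000)/2 = 7.250000
  f(7.250000) = -3.921875
  f(mid) < 0, so root is in [7.250000, 7.500000]

Step 3: midpoint = (7.250000 + 7.500000)/2 = 7.375000
  f(7.375000) = 16.130859
  f(mid) > 0, so root is in [7.250000, 7.375000]

Step 4: midpoint = (7.250000 + 7.375000)/2 = 7.312500
  f(7.312500) = 6.018799
  f(mid) > 0, so root is in [7.250000, 7.312500]

Step 5: midpoint = (7.250000 + 7.312500)/2 = 7.281250
  f(7.281250) = 1.027130
  f(mid) > 0, so root is in [7.250000, 7.281250]

midpoint = 7.281250


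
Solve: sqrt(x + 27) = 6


Square both sides: x + 27 = 6^2 = 36
x = 36 - 27 = 9
x = 9
Check: sqrt(1*9 + 27) = sqrt(36) = 6 ✓

x = 9


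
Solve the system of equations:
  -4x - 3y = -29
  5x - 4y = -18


Using Cramer's rule:
Determinant D = (-4)(-4) - (5)(-3) = 16 + 15 = 31
Dx = (-29)(-4) - (-18)(-3) = 116 - 54 = 62
Dy = (-4)(-18) - (5)(-29) = 72 + 145 = 217
x = Dx/D = 62/31 = 2
y = Dy/D = 217/31 = 7

x = 2, y = 7


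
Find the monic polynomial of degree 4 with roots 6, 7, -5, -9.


A monic polynomial with roots 6, 7, -5, -9 is:
p(x) = (x - 6)(x - 7)(x + 5)(x + 9)
After multiplying by (x - 6): x - 6
After multiplying by (x - 7): x^2 - 13x + 42
After multiplying by (x + 5): x^3 - 8x^2 - 23x + 210
After multiplying by (x + 9): x^4 + x^3 - 95x^2 + 3x + 1890

x^4 + x^3 - 95x^2 + 3x + 1890


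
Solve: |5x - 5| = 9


An absolute value equation |expr| = 9 gives two cases:
Case 1: 5x - 5 = 9
  5x = 14, so x = 14/5
Case 2: 5x - 5 = -9
  5x = -4, so x = -4/5

x = -4/5, x = 14/5


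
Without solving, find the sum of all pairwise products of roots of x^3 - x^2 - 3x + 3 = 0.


By Vieta's formulas for x^3 + bx^2 + cx + d = 0:
  r1 + r2 + r3 = -b/a = 1
  r1*r2 + r1*r3 + r2*r3 = c/a = -3
  r1*r2*r3 = -d/a = -3


Sum of pairwise products = -3


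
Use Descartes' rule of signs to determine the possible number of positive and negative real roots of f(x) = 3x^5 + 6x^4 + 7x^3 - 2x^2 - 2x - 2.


Descartes' rule of signs:

For positive roots, count sign changes in f(x) = 3x^5 + 6x^4 + 7x^3 - 2x^2 - 2x - 2:
Signs of coefficients: +, +, +, -, -, -
Number of sign changes: 1
Possible positive real roots: 1

For negative roots, examine f(-x) = -3x^5 + 6x^4 - 7x^3 - 2x^2 + 2x - 2:
Signs of coefficients: -, +, -, -, +, -
Number of sign changes: 4
Possible negative real roots: 4, 2, 0

Positive roots: 1; Negative roots: 4 or 2 or 0


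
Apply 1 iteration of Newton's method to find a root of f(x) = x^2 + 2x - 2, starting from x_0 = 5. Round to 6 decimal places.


Newton's method: x_(n+1) = x_n - f(x_n)/f'(x_n)
f(x) = x^2 + 2x - 2
f'(x) = 2x + 2

Iteration 1:
  f(5.000000) = 33.000000
  f'(5.000000) = 12.000000
  x_1 = 5.000000 - (33.000000)/(12.000000) = 2.250000

x_1 = 2.250000


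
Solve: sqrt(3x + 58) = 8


Square both sides: 3x + 58 = 8^2 = 64
3x = 64 - 58 = 6
x = 2
Check: sqrt(3*2 + 58) = sqrt(64) = 8 ✓

x = 2


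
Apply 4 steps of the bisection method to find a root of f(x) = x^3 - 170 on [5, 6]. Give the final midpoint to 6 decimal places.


f(x) = x^3 - 170
f(5) = -45 < 0
f(6) = 46 > 0

Step 1: midpoint = (5.000000 + 6.000000)/2 = 5.500000
  f(5.500000) = -3.625000
  f(mid) < 0, so root is in [5.500000, 6.000000]

Step 2: midpoint = (5.500000 + 6.000000)/2 = 5.750000
  f(5.750000) = 20.109375
  f(mid) > 0, so root is in [5.500000, 5.750000]

Step 3: midpoint = (5.500000 + 5.750000)/2 = 5.625000
  f(5.625000) = 7.978516
  f(mid) > 0, so root is in [5.500000, 5.625000]

Step 4: midpoint = (5.500000 + 5.625000)/2 = 5.562500
  f(5.562500) = 2.111572
  f(mid) > 0, so root is in [5.500000, 5.562500]

midpoint = 5.562500


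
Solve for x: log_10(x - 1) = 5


Convert to exponential form: x - 1 = 10^5 = 100000
x = 100000 + 1 = 100001
Check: log_10(100001 - 1) = log_10(100000) = log_10(100000) = 5 ✓

x = 100001


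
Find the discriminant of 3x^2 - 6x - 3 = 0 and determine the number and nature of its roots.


For ax^2 + bx + c = 0, discriminant D = b^2 - 4ac
Here a = 3, b = -6, c = -3
D = (-6)^2 - 4(3)(-3) = 36 + 36 = 72

D = 72 > 0 but not a perfect square
The equation has 2 distinct real irrational roots.

Discriminant = 72, 2 distinct real irrational roots


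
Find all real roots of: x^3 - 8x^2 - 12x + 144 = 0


Let p(x) = x^3 - 8x^2 - 12x + 144. By the rational root theorem (leading coefficient 1), any rational root is an integer divisor of 144: try ±1, ±2, ... in turn.
Test x = 1: value = 125 ≠ 0.
Test x = -1: value = 147 ≠ 0.
Test x = 2: value = 96 ≠ 0.
Test x = -2: value = 128 ≠ 0.
Test x = 3: value = 63 ≠ 0.
Test x = -3: value = 81 ≠ 0.
Test x = 4: value = 32 ≠ 0.
Test x = -4: value = 0 ✓, so (x + 4) is a factor.
Synthetic division by (x + 4): bring down 1; 1(-4) - 8 = -12; (-12)(-4) - 12 = 36; 36(-4) + 144 = 0 → quotient x^2 - 12x + 36, remainder 0.
Solve the quadratic x^2 - 12x + 36 = 0: discriminant = (-12)^2 - 4(1)(36) = 144 - 144 = 0.
Discriminant = 0, so a double root: x = 12/2 = 6.

x = -4, x = 6 (multiplicity 2)


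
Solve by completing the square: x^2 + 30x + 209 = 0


Start: x^2 + 30x + 209 = 0
Move constant: x^2 + 30x = -209
Half of 30 is 15, squared is 225
Add 225 to both sides: x^2 + 30x + 225 = 16
(x + 15)^2 = 16
x + 15 = ±4
x = -15 + 4 = -11 or x = -15 - 4 = -19

x = -19, x = -11


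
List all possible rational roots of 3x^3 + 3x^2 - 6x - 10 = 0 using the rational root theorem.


Rational root theorem: possible roots are ±p/q where:
  p divides the constant term (-10): p ∈ {1, 2, 5, 10}
  q divides the leading coefficient (3): q ∈ {1, 3}

All possible rational roots: -10, -5, -10/3, -2, -5/3, -1, -2/3, -1/3, 1/3, 2/3, 1, 5/3, 2, 10/3, 5, 10

-10, -5, -10/3, -2, -5/3, -1, -2/3, -1/3, 1/3, 2/3, 1, 5/3, 2, 10/3, 5, 10
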